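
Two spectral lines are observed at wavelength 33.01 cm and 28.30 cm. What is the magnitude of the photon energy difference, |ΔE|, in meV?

6.25e-4 meV

Using E = hc/λ: E₁ = 6.0177e-25 J, E₂ = 7.0192e-25 J.
|ΔE| = |6.0177e-25 − 7.0192e-25| = 1.00e-25 J = 6.25e-4 meV.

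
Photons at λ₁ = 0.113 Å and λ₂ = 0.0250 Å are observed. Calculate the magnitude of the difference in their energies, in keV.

Using E = hc/λ: E₁ = 1.758e-14 J, E₂ = 7.946e-14 J.
|ΔE| = |1.758e-14 − 7.946e-14| = 6.19e-14 J = 386 keV.

386 keV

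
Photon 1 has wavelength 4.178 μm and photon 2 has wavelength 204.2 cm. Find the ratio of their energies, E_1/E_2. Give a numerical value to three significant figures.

E_1 = 4.755 × 10^-20 J (from wavelength = 4.178 μm, via E = hc/λ).
E_2 = 9.728 × 10^-26 J (from wavelength = 204.2 cm, via E = hc/λ).
Ratio = 4.755 × 10^-20 / 9.728 × 10^-26 = 4.89 × 10^5.

4.89 × 10^5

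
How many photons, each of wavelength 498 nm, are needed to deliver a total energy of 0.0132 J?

3.31 × 10^16 photons

Per-photon energy: E = 3.989 × 10^-19 J (from wavelength = 498 nm).
N = E_total / E_photon = 0.0132 J / 3.989 × 10^-19 J = 3.31 × 10^16.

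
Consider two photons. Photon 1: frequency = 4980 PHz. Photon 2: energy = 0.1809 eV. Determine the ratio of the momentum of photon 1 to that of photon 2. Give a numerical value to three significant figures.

1.14 × 10^5

p_1 = 1.101 × 10^-23 kg·m/s (from frequency = 4980 PHz, via p = hf/c).
p_2 = 9.668 × 10^-29 kg·m/s (from energy = 0.1809 eV, via p = E/c).
Ratio = 1.101 × 10^-23 / 9.668 × 10^-29 = 1.14 × 10^5.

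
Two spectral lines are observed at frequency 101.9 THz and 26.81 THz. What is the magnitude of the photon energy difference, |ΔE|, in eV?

0.311 eV

Using E = hf: E₁ = 6.7520 × 10^-20 J, E₂ = 1.7764 × 10^-20 J.
|ΔE| = |6.7520 × 10^-20 − 1.7764 × 10^-20| = 4.98 × 10^-20 J = 0.311 eV.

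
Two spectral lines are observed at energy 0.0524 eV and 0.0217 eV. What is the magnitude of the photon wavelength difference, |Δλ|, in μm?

Using λ = hc/E: λ₁ = 2.366e-5 m, λ₂ = 5.714e-5 m.
|Δλ| = |2.366e-5 − 5.714e-5| = 3.35e-5 m = 33.5 μm.

33.5 μm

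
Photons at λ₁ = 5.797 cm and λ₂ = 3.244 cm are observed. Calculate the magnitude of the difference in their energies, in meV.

0.0168 meV

Using E = hc/λ: E₁ = 3.4267 × 10^-24 J, E₂ = 6.1234 × 10^-24 J.
|ΔE| = |3.4267 × 10^-24 − 6.1234 × 10^-24| = 2.70 × 10^-24 J = 0.0168 meV.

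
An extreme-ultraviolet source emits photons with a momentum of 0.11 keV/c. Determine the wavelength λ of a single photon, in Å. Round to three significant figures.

113 Å

Use h = 6.62607015 × 10^-34 J·s, c = 2.99792458 × 10^8 m/s, 1 eV = 1.602176634 × 10^-19 J.
Convert to SI: p = 0.11 keV/c = 5.8787 × 10^-26 kg·m/s.
For a photon λ = h/p, so λ = 1.127 × 10^-8 m.
Converting to Å: λ = 112.7 Å ≈ 113 Å.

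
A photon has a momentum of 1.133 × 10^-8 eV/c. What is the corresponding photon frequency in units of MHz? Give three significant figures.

2.74 MHz

(h = 6.62607015 × 10^-34 J·s, c = 2.99792458 × 10^8 m/s, 1 eV = 1.602176634 × 10^-19 J.)
First convert: p = 1.133 × 10^-8 eV/c = 6.0551 × 10^-36 kg·m/s.
Since f = pc/h for a photon, f = 2.740 × 10^6 Hz.
Converting to MHz: f = 2.740 MHz ≈ 2.74 MHz.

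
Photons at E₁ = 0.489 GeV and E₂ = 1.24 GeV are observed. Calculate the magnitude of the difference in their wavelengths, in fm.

1.54 fm

Using λ = hc/E: λ₁ = 2.535e-15 m, λ₂ = 9.999e-16 m.
|Δλ| = |2.535e-15 − 9.999e-16| = 1.54e-15 m = 1.54 fm.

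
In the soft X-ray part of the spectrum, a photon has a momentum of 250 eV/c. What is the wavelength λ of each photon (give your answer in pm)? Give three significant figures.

4960 pm

Take h = 6.62607015e-34 J·s, c = 2.99792458e8 m/s, 1 eV = 1.602176634e-19 J.
Convert to SI: p = 250 eV/c = 1.3361e-25 kg·m/s.
The photon relation is λ = h/p, giving λ = 4.959e-9 m.
Converting to pm: λ = 4959 pm ≈ 4960 pm.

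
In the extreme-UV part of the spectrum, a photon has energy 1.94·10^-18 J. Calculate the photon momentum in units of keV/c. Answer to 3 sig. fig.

0.0121 keV/c

Take c = 2.99792458·10^8 m/s, 1 eV = 1.602176634·10^-19 J.
Apply p = E/c: p = 6.471·10^-27 kg·m/s.
Converting to keV/c: p = 0.01211 keV/c ≈ 0.0121 keV/c.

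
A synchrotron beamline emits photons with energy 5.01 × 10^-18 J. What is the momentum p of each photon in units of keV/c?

0.0313 keV/c

Since p = E/c for a photon, p = 1.671 × 10^-26 kg·m/s.
Converting to keV/c: p = 0.03127 keV/c ≈ 0.0313 keV/c.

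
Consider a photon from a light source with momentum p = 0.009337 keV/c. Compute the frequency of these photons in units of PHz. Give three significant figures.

2.26 PHz

Use h = 6.62607015·10^-34 J·s, c = 2.99792458·10^8 m/s, 1 eV = 1.602176634·10^-19 J.
First convert: p = 0.009337 keV/c = 4.9900·10^-27 kg·m/s.
For a photon f = pc/h, so f = 2.258·10^15 Hz.
Converting to PHz: f = 2.258 PHz ≈ 2.26 PHz.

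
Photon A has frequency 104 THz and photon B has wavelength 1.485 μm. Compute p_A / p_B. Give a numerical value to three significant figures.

0.515

p_A = 2.299e-28 kg·m/s (from frequency = 104 THz, via p = hf/c).
p_B = 4.462e-28 kg·m/s (from wavelength = 1.485 μm, via p = h/λ).
Ratio = 2.299e-28 / 4.462e-28 = 0.515.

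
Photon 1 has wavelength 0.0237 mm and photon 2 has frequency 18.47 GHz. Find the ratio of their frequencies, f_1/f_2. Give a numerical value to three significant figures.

685

f_1 = 1.265 × 10^13 Hz (from wavelength = 0.0237 mm, via f = c/λ).
f_2 = 1.847 × 10^10 Hz (from frequency = 18.47 GHz, via f given directly).
Ratio = 1.265 × 10^13 / 1.847 × 10^10 = 685.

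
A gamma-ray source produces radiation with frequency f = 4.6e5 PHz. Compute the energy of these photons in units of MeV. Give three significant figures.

1.90 MeV

Convert to SI: f = 4.6e5 PHz = 4.6e20 Hz.
Apply E = hf: E = 3.048e-13 J.
Converting to MeV: E = 1.902 MeV ≈ 1.90 MeV.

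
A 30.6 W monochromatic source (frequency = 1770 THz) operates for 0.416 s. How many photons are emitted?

1.09·10^19 photons

Total energy: E_total = P·t = 30.6 × 0.416 = 12.73 J.
Per-photon energy: E = 1.173·10^-18 J.
N = E_total / E_photon = 1.09·10^19.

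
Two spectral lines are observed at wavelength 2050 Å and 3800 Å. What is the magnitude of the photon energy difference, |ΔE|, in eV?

Using E = hc/λ: E₁ = 9.690·10^-19 J, E₂ = 5.227·10^-19 J.
|ΔE| = |9.690·10^-19 − 5.227·10^-19| = 4.46·10^-19 J = 2.79 eV.

2.79 eV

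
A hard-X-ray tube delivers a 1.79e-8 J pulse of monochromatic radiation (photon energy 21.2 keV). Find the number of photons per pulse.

5.27e6 photons

Per-photon energy: E = 3.397e-15 J (from energy = 21.2 keV).
N = E_total / E_photon = 1.79e-8 J / 3.397e-15 J = 5.27e6.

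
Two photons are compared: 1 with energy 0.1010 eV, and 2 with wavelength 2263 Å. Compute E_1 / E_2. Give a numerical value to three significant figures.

0.0184

E_1 = 1.618e-20 J (from energy = 0.1010 eV, via E given directly).
E_2 = 8.778e-19 J (from wavelength = 2263 Å, via E = hc/λ).
Ratio = 1.618e-20 / 8.778e-19 = 0.0184.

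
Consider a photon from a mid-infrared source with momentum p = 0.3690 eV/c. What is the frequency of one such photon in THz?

89.2 THz

In SI units: p = 0.3690 eV/c = 1.9720e-28 kg·m/s.
Apply f = pc/h: f = 8.922e13 Hz.
Converting to THz: f = 89.22 THz ≈ 89.2 THz.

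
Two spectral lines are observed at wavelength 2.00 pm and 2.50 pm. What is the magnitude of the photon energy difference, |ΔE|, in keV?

124 keV

Using E = hc/λ: E₁ = 9.932 × 10^-14 J, E₂ = 7.946 × 10^-14 J.
|ΔE| = |9.932 × 10^-14 − 7.946 × 10^-14| = 1.99 × 10^-14 J = 124 keV.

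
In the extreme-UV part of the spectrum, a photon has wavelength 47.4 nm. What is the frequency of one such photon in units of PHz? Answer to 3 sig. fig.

6.32 PHz

First convert: λ = 47.4 nm = 4.74·10^-8 m.
Apply f = c/λ: f = 6.325·10^15 Hz.
Converting to PHz: f = 6.325 PHz ≈ 6.32 PHz.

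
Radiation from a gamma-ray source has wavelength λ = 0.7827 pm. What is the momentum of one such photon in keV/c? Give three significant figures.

Take h = 6.62607015e-34 J·s, c = 2.99792458e8 m/s, 1 eV = 1.602176634e-19 J.
First convert: λ = 0.7827 pm = 7.827e-13 m.
For a photon p = h/λ, so p = 8.466e-22 kg·m/s.
Converting to keV/c: p = 1584 keV/c ≈ 1580 keV/c.

1580 keV/c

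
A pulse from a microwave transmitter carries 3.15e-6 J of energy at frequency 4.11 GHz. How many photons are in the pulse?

Per-photon energy: E = 2.723e-24 J (from frequency = 4.11 GHz).
N = E_total / E_photon = 3.15e-6 J / 2.723e-24 J = 1.16e18.

1.16e18 photons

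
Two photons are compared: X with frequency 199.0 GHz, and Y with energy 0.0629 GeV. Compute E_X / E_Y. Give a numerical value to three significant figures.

1.31e-11

E_X = 1.319e-22 J (from frequency = 199.0 GHz, via E = hf).
E_Y = 1.008e-11 J (from energy = 0.0629 GeV, via E given directly).
Ratio = 1.319e-22 / 1.008e-11 = 1.31e-11.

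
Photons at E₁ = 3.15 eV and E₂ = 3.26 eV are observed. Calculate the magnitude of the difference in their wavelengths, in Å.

133 Å

Using λ = hc/E: λ₁ = 3.936e-7 m, λ₂ = 3.803e-7 m.
|Δλ| = |3.936e-7 − 3.803e-7| = 1.33e-8 m = 133 Å.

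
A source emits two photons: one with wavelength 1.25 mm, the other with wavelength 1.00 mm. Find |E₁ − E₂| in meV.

Using E = hc/λ: E₁ = 1.589e-22 J, E₂ = 1.986e-22 J.
|ΔE| = |1.589e-22 − 1.986e-22| = 3.97e-23 J = 0.248 meV.

0.248 meV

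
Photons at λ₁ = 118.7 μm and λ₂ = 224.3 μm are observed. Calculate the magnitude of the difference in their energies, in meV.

Using E = hc/λ: E₁ = 1.6735 × 10^-21 J, E₂ = 8.8562 × 10^-22 J.
|ΔE| = |1.6735 × 10^-21 − 8.8562 × 10^-22| = 7.88 × 10^-22 J = 4.92 meV.

4.92 meV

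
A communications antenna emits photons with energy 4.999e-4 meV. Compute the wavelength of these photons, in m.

Take h = 6.62607015e-34 J·s, c = 2.99792458e8 m/s, 1 eV = 1.602176634e-19 J.
Convert to SI: E = 4.999e-4 meV = 8.0093e-26 J.
Since λ = hc/E for a photon, λ = 2.480 m.
So λ ≈ 2.48 m.

2.48 m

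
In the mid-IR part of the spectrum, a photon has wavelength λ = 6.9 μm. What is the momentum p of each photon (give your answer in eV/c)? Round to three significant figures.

Take h = 6.62607015e-34 J·s, c = 2.99792458e8 m/s, 1 eV = 1.602176634e-19 J.
In SI units: λ = 6.9 μm = 6.9e-6 m.
The photon relation is p = h/λ, giving p = 9.603e-29 kg·m/s.
Converting to eV/c: p = 0.1797 eV/c ≈ 0.180 eV/c.

0.180 eV/c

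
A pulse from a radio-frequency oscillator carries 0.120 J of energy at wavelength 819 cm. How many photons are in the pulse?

Per-photon energy: E = 2.425 × 10^-26 J (from wavelength = 819 cm).
N = E_total / E_photon = 0.120 J / 2.425 × 10^-26 J = 4.95 × 10^24.

4.95 × 10^24 photons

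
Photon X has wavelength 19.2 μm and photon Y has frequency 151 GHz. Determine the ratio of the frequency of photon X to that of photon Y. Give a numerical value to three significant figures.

f_X = 1.561e13 Hz (from wavelength = 19.2 μm, via f = c/λ).
f_Y = 1.510e11 Hz (from frequency = 151 GHz, via f given directly).
Ratio = 1.561e13 / 1.510e11 = 103.

103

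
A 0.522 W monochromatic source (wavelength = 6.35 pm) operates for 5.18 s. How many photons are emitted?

Total energy: E_total = P·t = 0.522 × 5.18 = 2.704 J.
Per-photon energy: E = 3.128 × 10^-14 J.
N = E_total / E_photon = 8.64 × 10^13.

8.64 × 10^13 photons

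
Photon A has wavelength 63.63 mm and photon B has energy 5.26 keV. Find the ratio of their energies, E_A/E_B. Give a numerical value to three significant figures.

E_A = 3.122e-24 J (from wavelength = 63.63 mm, via E = hc/λ).
E_B = 8.427e-16 J (from energy = 5.26 keV, via E given directly).
Ratio = 3.122e-24 / 8.427e-16 = 3.70e-9.

3.70e-9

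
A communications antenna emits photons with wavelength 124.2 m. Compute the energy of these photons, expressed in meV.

Take h = 6.62607015 × 10^-34 J·s, c = 2.99792458 × 10^8 m/s, 1 eV = 1.602176634 × 10^-19 J.
Apply E = hc/λ: E = 1.599 × 10^-27 J.
Converting to meV: E = 9.983 × 10^-6 meV ≈ 9.98 × 10^-6 meV.

9.98 × 10^-6 meV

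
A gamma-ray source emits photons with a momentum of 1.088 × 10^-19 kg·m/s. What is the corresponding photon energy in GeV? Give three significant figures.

Since E = pc for a photon, E = 3.262 × 10^-11 J.
Converting to GeV: E = 0.2036 GeV ≈ 0.204 GeV.

0.204 GeV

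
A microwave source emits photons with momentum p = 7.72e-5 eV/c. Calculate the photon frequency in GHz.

18.7 GHz

Convert to SI: p = 7.72e-5 eV/c = 4.1258e-32 kg·m/s.
Apply f = pc/h: f = 1.867e10 Hz.
Converting to GHz: f = 18.67 GHz ≈ 18.7 GHz.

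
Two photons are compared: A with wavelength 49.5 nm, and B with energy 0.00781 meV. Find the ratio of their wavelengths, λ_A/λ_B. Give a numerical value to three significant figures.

λ_A = 4.950e-8 m (from wavelength = 49.5 nm, via λ given directly).
λ_B = 0.1588 m (from energy = 0.00781 meV, via λ = hc/E).
Ratio = 4.950e-8 / 0.1588 = 3.12e-7.

3.12e-7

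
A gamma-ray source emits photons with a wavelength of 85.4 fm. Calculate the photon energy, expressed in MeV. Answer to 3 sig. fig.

14.5 MeV

Use h = 6.62607015e-34 J·s, c = 2.99792458e8 m/s, 1 eV = 1.602176634e-19 J.
Convert to SI: λ = 85.4 fm = 8.54e-14 m.
Apply E = hc/λ: E = 2.326e-12 J.
Converting to MeV: E = 14.52 MeV ≈ 14.5 MeV.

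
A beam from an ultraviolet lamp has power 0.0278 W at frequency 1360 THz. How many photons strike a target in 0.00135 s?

Total energy: E_total = P·t = 0.0278 × 0.00135 = 3.753e-5 J.
Per-photon energy: E = 9.011e-19 J.
N = E_total / E_photon = 4.16e13.

4.16e13 photons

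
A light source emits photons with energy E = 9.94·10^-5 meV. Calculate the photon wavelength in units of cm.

First convert: E = 9.94·10^-5 meV = 1.5926·10^-26 J.
Apply λ = hc/E: λ = 12.47 m.
Converting to cm: λ = 1247 cm ≈ 1250 cm.

1250 cm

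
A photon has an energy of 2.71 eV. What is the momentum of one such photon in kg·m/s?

In SI units: E = 2.71 eV = 4.3419 × 10^-19 J.
Since p = E/c for a photon, p = 1.448 × 10^-27 kg·m/s.
So p ≈ 1.45 × 10^-27 kg·m/s.

1.45 × 10^-27 kg·m/s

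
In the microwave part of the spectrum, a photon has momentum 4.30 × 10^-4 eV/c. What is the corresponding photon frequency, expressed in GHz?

104 GHz

First convert: p = 4.30 × 10^-4 eV/c = 2.2980 × 10^-31 kg·m/s.
Since f = pc/h for a photon, f = 1.040 × 10^11 Hz.
Converting to GHz: f = 104.0 GHz ≈ 104 GHz.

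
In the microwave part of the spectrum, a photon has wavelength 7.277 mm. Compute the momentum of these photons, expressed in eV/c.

In SI units: λ = 7.277 mm = 0.007277 m.
Apply p = h/λ: p = 9.105 × 10^-32 kg·m/s.
Converting to eV/c: p = 1.704 × 10^-4 eV/c ≈ 1.70 × 10^-4 eV/c.

1.70 × 10^-4 eV/c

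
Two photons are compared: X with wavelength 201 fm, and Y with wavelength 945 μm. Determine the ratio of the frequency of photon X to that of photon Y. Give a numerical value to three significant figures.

f_X = 1.492e21 Hz (from wavelength = 201 fm, via f = c/λ).
f_Y = 3.172e11 Hz (from wavelength = 945 μm, via f = c/λ).
Ratio = 1.492e21 / 3.172e11 = 4.70e9.

4.70e9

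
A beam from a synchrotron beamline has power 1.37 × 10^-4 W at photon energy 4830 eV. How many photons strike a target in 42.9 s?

7.59 × 10^12 photons

Total energy: E_total = P·t = 1.37 × 10^-4 × 42.9 = 0.005877 J.
Per-photon energy: E = 7.739 × 10^-16 J.
N = E_total / E_photon = 7.59 × 10^12.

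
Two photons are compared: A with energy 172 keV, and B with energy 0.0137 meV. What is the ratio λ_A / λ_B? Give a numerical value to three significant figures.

7.97e-11

λ_A = 7.208e-12 m (from energy = 172 keV, via λ = hc/E).
λ_B = 0.09050 m (from energy = 0.0137 meV, via λ = hc/E).
Ratio = 7.208e-12 / 0.09050 = 7.97e-11.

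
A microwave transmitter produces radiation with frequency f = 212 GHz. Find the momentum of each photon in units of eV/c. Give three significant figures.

8.77e-4 eV/c

(h = 6.62607015e-34 J·s, c = 2.99792458e8 m/s, 1 eV = 1.602176634e-19 J.)
First convert: f = 212 GHz = 2.12e11 Hz.
Since p = hf/c for a photon, p = 4.686e-31 kg·m/s.
Converting to eV/c: p = 8.768e-4 eV/c ≈ 8.77e-4 eV/c.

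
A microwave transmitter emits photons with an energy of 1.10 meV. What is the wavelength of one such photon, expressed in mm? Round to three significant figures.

Use h = 6.62607015e-34 J·s, c = 2.99792458e8 m/s, 1 eV = 1.602176634e-19 J.
In SI units: E = 1.10 meV = 1.7624e-22 J.
Apply λ = hc/E: λ = 0.001127 m.
Converting to mm: λ = 1.127 mm ≈ 1.13 mm.

1.13 mm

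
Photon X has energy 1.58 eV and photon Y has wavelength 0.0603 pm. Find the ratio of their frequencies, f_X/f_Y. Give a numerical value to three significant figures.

f_X = 3.820e14 Hz (from energy = 1.58 eV, via f = E/h).
f_Y = 4.972e21 Hz (from wavelength = 0.0603 pm, via f = c/λ).
Ratio = 3.820e14 / 4.972e21 = 7.68e-8.

7.68e-8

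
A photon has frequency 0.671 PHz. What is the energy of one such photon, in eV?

2.78 eV

Use h = 6.62607015·10^-34 J·s, 1 eV = 1.602176634·10^-19 J.
In SI units: f = 0.671 PHz = 6.71·10^14 Hz.
Apply E = hf: E = 4.446·10^-19 J.
Converting to eV: E = 2.775 eV ≈ 2.78 eV.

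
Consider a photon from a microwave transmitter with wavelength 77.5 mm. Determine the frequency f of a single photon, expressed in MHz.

(c = 2.99792458 × 10^8 m/s.)
In SI units: λ = 77.5 mm = 0.0775 m.
For a photon f = c/λ, so f = 3.868 × 10^9 Hz.
Converting to MHz: f = 3868 MHz ≈ 3870 MHz.

3870 MHz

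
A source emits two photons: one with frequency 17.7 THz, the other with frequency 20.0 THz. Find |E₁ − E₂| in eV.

9.51e-3 eV

Using E = hf: E₁ = 1.173e-20 J, E₂ = 1.325e-20 J.
|ΔE| = |1.173e-20 − 1.325e-20| = 1.52e-21 J = 9.51e-3 eV.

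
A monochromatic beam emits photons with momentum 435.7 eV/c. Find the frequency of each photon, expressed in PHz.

First convert: p = 435.7 eV/c = 2.3285 × 10^-25 kg·m/s.
Since f = pc/h for a photon, f = 1.054 × 10^17 Hz.
Converting to PHz: f = 105.4 PHz ≈ 105 PHz.

105 PHz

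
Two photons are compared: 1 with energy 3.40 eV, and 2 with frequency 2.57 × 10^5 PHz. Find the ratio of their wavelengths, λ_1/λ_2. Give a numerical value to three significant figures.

λ_1 = 3.647 × 10^-7 m (from energy = 3.40 eV, via λ = hc/E).
λ_2 = 1.167 × 10^-12 m (from frequency = 2.57 × 10^5 PHz, via λ = c/f).
Ratio = 3.647 × 10^-7 / 1.167 × 10^-12 = 3.13 × 10^5.

3.13 × 10^5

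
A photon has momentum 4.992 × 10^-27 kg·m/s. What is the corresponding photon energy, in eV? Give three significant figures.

9.34 eV

Take c = 2.99792458 × 10^8 m/s, 1 eV = 1.602176634 × 10^-19 J.
The photon relation is E = pc, giving E = 1.497 × 10^-18 J.
Converting to eV: E = 9.341 eV ≈ 9.34 eV.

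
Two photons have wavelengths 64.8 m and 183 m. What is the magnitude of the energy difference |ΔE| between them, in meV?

1.24e-5 meV

Using E = hc/λ: E₁ = 3.066e-27 J, E₂ = 1.085e-27 J.
|ΔE| = |3.066e-27 − 1.085e-27| = 1.98e-27 J = 1.24e-5 meV.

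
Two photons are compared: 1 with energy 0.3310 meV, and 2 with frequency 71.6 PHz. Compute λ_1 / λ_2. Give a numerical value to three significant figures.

8.95 × 10^5

λ_1 = 0.003746 m (from energy = 0.3310 meV, via λ = hc/E).
λ_2 = 4.187 × 10^-9 m (from frequency = 71.6 PHz, via λ = c/f).
Ratio = 0.003746 / 4.187 × 10^-9 = 8.95 × 10^5.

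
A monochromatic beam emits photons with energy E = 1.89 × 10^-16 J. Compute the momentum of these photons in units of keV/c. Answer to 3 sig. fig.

1.18 keV/c

(c = 2.99792458 × 10^8 m/s, 1 eV = 1.602176634 × 10^-19 J.)
For a photon p = E/c, so p = 6.304 × 10^-25 kg·m/s.
Converting to keV/c: p = 1.180 keV/c ≈ 1.18 keV/c.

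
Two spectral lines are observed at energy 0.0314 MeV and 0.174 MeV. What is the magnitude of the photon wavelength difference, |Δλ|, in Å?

0.324 Å

Using λ = hc/E: λ₁ = 3.949e-11 m, λ₂ = 7.126e-12 m.
|Δλ| = |3.949e-11 − 7.126e-12| = 3.24e-11 m = 0.324 Å.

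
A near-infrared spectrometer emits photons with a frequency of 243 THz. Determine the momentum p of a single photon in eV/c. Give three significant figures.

Take h = 6.62607015 × 10^-34 J·s, c = 2.99792458 × 10^8 m/s, 1 eV = 1.602176634 × 10^-19 J.
In SI units: f = 243 THz = 2.43 × 10^14 Hz.
The photon relation is p = hf/c, giving p = 5.371 × 10^-28 kg·m/s.
Converting to eV/c: p = 1.005 eV/c ≈ 1.00 eV/c.

1.00 eV/c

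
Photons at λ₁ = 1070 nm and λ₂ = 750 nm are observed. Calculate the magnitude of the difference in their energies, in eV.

Using E = hc/λ: E₁ = 1.856·10^-19 J, E₂ = 2.649·10^-19 J.
|ΔE| = |1.856·10^-19 − 2.649·10^-19| = 7.92·10^-20 J = 0.494 eV.

0.494 eV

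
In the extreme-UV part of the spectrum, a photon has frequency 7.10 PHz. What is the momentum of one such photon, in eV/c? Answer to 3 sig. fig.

29.4 eV/c

Use h = 6.62607015e-34 J·s, c = 2.99792458e8 m/s, 1 eV = 1.602176634e-19 J.
Convert to SI: f = 7.10 PHz = 7.10e15 Hz.
Since p = hf/c for a photon, p = 1.569e-26 kg·m/s.
Converting to eV/c: p = 29.36 eV/c ≈ 29.4 eV/c.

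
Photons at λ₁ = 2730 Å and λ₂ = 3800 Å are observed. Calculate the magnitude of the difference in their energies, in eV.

Using E = hc/λ: E₁ = 7.276e-19 J, E₂ = 5.227e-19 J.
|ΔE| = |7.276e-19 − 5.227e-19| = 2.05e-19 J = 1.28 eV.

1.28 eV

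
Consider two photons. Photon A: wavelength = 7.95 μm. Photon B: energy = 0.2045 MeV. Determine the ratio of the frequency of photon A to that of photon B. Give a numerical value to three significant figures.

7.63·10^-7

f_A = 3.771·10^13 Hz (from wavelength = 7.95 μm, via f = c/λ).
f_B = 4.945·10^19 Hz (from energy = 0.2045 MeV, via f = E/h).
Ratio = 3.771·10^13 / 4.945·10^19 = 7.63·10^-7.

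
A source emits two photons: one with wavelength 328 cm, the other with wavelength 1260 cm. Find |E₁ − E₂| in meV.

Using E = hc/λ: E₁ = 6.056e-26 J, E₂ = 1.577e-26 J.
|ΔE| = |6.056e-26 − 1.577e-26| = 4.48e-26 J = 2.80e-4 meV.

2.80e-4 meV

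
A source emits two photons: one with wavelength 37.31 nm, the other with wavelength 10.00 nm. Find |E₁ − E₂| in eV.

90.8 eV

Using E = hc/λ: E₁ = 5.3242 × 10^-18 J, E₂ = 1.9864 × 10^-17 J.
|ΔE| = |5.3242 × 10^-18 − 1.9864 × 10^-17| = 1.45 × 10^-17 J = 90.8 eV.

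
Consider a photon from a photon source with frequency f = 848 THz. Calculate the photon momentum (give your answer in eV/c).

3.51 eV/c

Use h = 6.62607015e-34 J·s, c = 2.99792458e8 m/s, 1 eV = 1.602176634e-19 J.
In SI units: f = 848 THz = 8.48e14 Hz.
The photon relation is p = hf/c, giving p = 1.874e-27 kg·m/s.
Converting to eV/c: p = 3.507 eV/c ≈ 3.51 eV/c.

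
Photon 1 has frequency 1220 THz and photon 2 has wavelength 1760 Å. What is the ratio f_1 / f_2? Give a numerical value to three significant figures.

f_1 = 1.220e15 Hz (from frequency = 1220 THz, via f given directly).
f_2 = 1.703e15 Hz (from wavelength = 1760 Å, via f = c/λ).
Ratio = 1.220e15 / 1.703e15 = 0.716.

0.716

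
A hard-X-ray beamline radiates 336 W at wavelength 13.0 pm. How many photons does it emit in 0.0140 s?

3.08·10^14 photons

Total energy: E_total = P·t = 336 × 0.0140 = 4.704 J.
Per-photon energy: E = 1.528·10^-14 J.
N = E_total / E_photon = 3.08·10^14.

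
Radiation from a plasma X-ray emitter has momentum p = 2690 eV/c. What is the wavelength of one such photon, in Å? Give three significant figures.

Take h = 6.62607015e-34 J·s, c = 2.99792458e8 m/s, 1 eV = 1.602176634e-19 J.
First convert: p = 2690 eV/c = 1.4376e-24 kg·m/s.
Apply λ = h/p: λ = 4.609e-10 m.
Converting to Å: λ = 4.609 Å ≈ 4.61 Å.

4.61 Å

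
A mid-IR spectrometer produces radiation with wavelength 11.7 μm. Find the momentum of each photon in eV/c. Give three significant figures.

Take h = 6.62607015 × 10^-34 J·s, c = 2.99792458 × 10^8 m/s, 1 eV = 1.602176634 × 10^-19 J.
First convert: λ = 11.7 μm = 1.17 × 10^-5 m.
The photon relation is p = h/λ, giving p = 5.663 × 10^-29 kg·m/s.
Converting to eV/c: p = 0.1060 eV/c ≈ 0.106 eV/c.

0.106 eV/c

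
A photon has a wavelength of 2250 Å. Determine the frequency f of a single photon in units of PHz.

First convert: λ = 2250 Å = 2.25·10^-7 m.
For a photon f = c/λ, so f = 1.332·10^15 Hz.
Converting to PHz: f = 1.332 PHz ≈ 1.33 PHz.

1.33 PHz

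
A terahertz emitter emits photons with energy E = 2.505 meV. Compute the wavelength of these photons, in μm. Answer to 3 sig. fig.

Take h = 6.62607015·10^-34 J·s, c = 2.99792458·10^8 m/s, 1 eV = 1.602176634·10^-19 J.
Convert to SI: E = 2.505 meV = 4.0135·10^-22 J.
The photon relation is λ = hc/E, giving λ = 4.949·10^-4 m.
Converting to μm: λ = 494.9 μm ≈ 495 μm.

495 μm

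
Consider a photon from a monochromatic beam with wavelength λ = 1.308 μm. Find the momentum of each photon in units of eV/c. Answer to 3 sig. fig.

0.948 eV/c

(h = 6.62607015e-34 J·s, c = 2.99792458e8 m/s, 1 eV = 1.602176634e-19 J.)
First convert: λ = 1.308 μm = 1.308e-6 m.
The photon relation is p = h/λ, giving p = 5.066e-28 kg·m/s.
Converting to eV/c: p = 0.9479 eV/c ≈ 0.948 eV/c.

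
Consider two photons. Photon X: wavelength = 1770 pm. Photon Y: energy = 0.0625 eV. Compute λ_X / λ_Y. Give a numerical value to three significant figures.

λ_X = 1.770 × 10^-9 m (from wavelength = 1770 pm, via λ given directly).
λ_Y = 1.984 × 10^-5 m (from energy = 0.0625 eV, via λ = hc/E).
Ratio = 1.770 × 10^-9 / 1.984 × 10^-5 = 8.92 × 10^-5.

8.92 × 10^-5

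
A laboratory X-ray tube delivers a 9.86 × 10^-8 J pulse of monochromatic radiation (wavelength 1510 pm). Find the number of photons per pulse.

Per-photon energy: E = 1.316 × 10^-16 J (from wavelength = 1510 pm).
N = E_total / E_photon = 9.86 × 10^-8 J / 1.316 × 10^-16 J = 7.50 × 10^8.

7.50 × 10^8 photons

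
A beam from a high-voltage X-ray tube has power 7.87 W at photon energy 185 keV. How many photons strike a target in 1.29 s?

3.43e14 photons

Total energy: E_total = P·t = 7.87 × 1.29 = 10.15 J.
Per-photon energy: E = 2.964e-14 J.
N = E_total / E_photon = 3.43e14.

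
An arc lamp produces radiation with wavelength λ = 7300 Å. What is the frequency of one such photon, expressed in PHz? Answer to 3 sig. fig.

First convert: λ = 7300 Å = 7.30e-7 m.
Since f = c/λ for a photon, f = 4.107e14 Hz.
Converting to PHz: f = 0.4107 PHz ≈ 0.411 PHz.

0.411 PHz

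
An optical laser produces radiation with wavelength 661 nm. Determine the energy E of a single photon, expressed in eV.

1.88 eV

(h = 6.62607015e-34 J·s, c = 2.99792458e8 m/s, 1 eV = 1.602176634e-19 J.)
In SI units: λ = 661 nm = 6.61e-7 m.
The photon relation is E = hc/λ, giving E = 3.005e-19 J.
Converting to eV: E = 1.876 eV ≈ 1.88 eV.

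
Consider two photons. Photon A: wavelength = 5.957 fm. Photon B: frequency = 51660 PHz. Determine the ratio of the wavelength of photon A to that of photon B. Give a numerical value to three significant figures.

1.03e-3

λ_A = 5.957e-15 m (from wavelength = 5.957 fm, via λ given directly).
λ_B = 5.803e-12 m (from frequency = 51660 PHz, via λ = c/f).
Ratio = 5.957e-15 / 5.803e-12 = 1.03e-3.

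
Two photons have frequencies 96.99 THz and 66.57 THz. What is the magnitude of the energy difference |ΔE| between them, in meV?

126 meV

Using E = hf: E₁ = 6.4266 × 10^-20 J, E₂ = 4.4110 × 10^-20 J.
|ΔE| = |6.4266 × 10^-20 − 4.4110 × 10^-20| = 2.02 × 10^-20 J = 126 meV.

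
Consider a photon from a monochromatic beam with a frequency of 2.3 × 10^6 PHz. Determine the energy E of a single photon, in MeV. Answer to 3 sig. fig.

9.51 MeV

Take h = 6.62607015 × 10^-34 J·s, 1 eV = 1.602176634 × 10^-19 J.
In SI units: f = 2.3 × 10^6 PHz = 2.3 × 10^21 Hz.
Apply E = hf: E = 1.524 × 10^-12 J.
Converting to MeV: E = 9.512 MeV ≈ 9.51 MeV.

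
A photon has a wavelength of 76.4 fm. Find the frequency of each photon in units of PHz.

Take c = 2.99792458e8 m/s.
Convert to SI: λ = 76.4 fm = 7.64e-14 m.
The photon relation is f = c/λ, giving f = 3.924e21 Hz.
Converting to PHz: f = 3.924e6 PHz ≈ 3.92e6 PHz.

3.92e6 PHz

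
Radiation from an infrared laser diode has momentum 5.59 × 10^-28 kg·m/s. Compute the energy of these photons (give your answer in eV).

Apply E = pc: E = 1.676 × 10^-19 J.
Converting to eV: E = 1.046 eV ≈ 1.05 eV.

1.05 eV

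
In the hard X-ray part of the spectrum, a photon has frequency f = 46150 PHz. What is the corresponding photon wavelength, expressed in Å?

0.0650 Å

Use c = 2.99792458 × 10^8 m/s.
Convert to SI: f = 46150 PHz = 4.615 × 10^19 Hz.
Apply λ = c/f: λ = 6.496 × 10^-12 m.
Converting to Å: λ = 0.06496 Å ≈ 0.0650 Å.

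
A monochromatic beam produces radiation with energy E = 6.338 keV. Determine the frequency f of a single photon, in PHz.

Use h = 6.62607015 × 10^-34 J·s, 1 eV = 1.602176634 × 10^-19 J.
In SI units: E = 6.338 keV = 1.0155 × 10^-15 J.
Apply f = E/h: f = 1.533 × 10^18 Hz.
Converting to PHz: f = 1533 PHz ≈ 1530 PHz.

1530 PHz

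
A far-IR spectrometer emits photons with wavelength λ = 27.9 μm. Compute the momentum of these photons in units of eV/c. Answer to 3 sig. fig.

In SI units: λ = 27.9 μm = 2.79·10^-5 m.
The photon relation is p = h/λ, giving p = 2.375·10^-29 kg·m/s.
Converting to eV/c: p = 0.04444 eV/c ≈ 0.0444 eV/c.

0.0444 eV/c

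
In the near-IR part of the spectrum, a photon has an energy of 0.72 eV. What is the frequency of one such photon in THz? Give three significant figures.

Convert to SI: E = 0.72 eV = 1.1536 × 10^-19 J.
For a photon f = E/h, so f = 1.741 × 10^14 Hz.
Converting to THz: f = 174.1 THz ≈ 174 THz.

174 THz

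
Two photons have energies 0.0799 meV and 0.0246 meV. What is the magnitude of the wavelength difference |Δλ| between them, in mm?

Using λ = hc/E: λ₁ = 0.01552 m, λ₂ = 0.05040 m.
|Δλ| = |0.01552 − 0.05040| = 0.0349 m = 34.9 mm.

34.9 mm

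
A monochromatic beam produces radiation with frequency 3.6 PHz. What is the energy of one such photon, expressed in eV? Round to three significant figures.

Use h = 6.62607015e-34 J·s, 1 eV = 1.602176634e-19 J.
In SI units: f = 3.6 PHz = 3.6e15 Hz.
For a photon E = hf, so E = 2.385e-18 J.
Converting to eV: E = 14.89 eV ≈ 14.9 eV.

14.9 eV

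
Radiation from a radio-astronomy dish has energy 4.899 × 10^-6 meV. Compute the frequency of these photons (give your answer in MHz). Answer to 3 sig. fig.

Convert to SI: E = 4.899 × 10^-6 meV = 7.8491 × 10^-28 J.
Since f = E/h for a photon, f = 1.185 × 10^6 Hz.
Converting to MHz: f = 1.185 MHz ≈ 1.18 MHz.

1.18 MHz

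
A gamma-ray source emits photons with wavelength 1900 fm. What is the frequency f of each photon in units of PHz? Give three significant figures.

In SI units: λ = 1900 fm = 1.9e-12 m.
Apply f = c/λ: f = 1.578e20 Hz.
Converting to PHz: f = 157800 PHz ≈ 1.58e5 PHz.

1.58e5 PHz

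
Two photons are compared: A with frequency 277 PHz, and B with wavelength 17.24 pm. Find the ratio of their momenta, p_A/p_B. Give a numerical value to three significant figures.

0.0159

p_A = 6.122·10^-25 kg·m/s (from frequency = 277 PHz, via p = hf/c).
p_B = 3.843·10^-23 kg·m/s (from wavelength = 17.24 pm, via p = h/λ).
Ratio = 6.122·10^-25 / 3.843·10^-23 = 0.0159.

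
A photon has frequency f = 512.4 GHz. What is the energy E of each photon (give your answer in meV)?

Convert to SI: f = 512.4 GHz = 5.124e11 Hz.
For a photon E = hf, so E = 3.395e-22 J.
Converting to meV: E = 2.119 meV ≈ 2.12 meV.

2.12 meV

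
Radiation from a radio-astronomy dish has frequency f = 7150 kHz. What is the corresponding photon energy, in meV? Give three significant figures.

Convert to SI: f = 7150 kHz = 7.15e6 Hz.
Apply E = hf: E = 4.738e-27 J.
Converting to meV: E = 2.957e-5 meV ≈ 2.96e-5 meV.

2.96e-5 meV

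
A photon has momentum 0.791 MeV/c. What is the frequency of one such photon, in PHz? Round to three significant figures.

In SI units: p = 0.791 MeV/c = 4.2273·10^-22 kg·m/s.
The photon relation is f = pc/h, giving f = 1.913·10^20 Hz.
Converting to PHz: f = 191300 PHz ≈ 1.91·10^5 PHz.

1.91·10^5 PHz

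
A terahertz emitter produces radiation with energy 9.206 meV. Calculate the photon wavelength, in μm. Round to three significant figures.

Convert to SI: E = 9.206 meV = 1.4750·10^-21 J.
For a photon λ = hc/E, so λ = 1.347·10^-4 m.
Converting to μm: λ = 134.7 μm ≈ 135 μm.

135 μm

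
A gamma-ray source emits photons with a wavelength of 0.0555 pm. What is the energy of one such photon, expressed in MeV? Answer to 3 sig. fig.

In SI units: λ = 0.0555 pm = 5.55e-14 m.
For a photon E = hc/λ, so E = 3.579e-12 J.
Converting to MeV: E = 22.34 MeV ≈ 22.3 MeV.

22.3 MeV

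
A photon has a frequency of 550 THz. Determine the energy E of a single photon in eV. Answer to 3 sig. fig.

(h = 6.62607015e-34 J·s, 1 eV = 1.602176634e-19 J.)
Convert to SI: f = 550 THz = 5.5e14 Hz.
For a photon E = hf, so E = 3.644e-19 J.
Converting to eV: E = 2.275 eV ≈ 2.27 eV.

2.27 eV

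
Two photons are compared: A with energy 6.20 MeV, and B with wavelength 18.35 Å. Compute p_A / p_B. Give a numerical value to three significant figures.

p_A = 3.313e-21 kg·m/s (from energy = 6.20 MeV, via p = E/c).
p_B = 3.611e-25 kg·m/s (from wavelength = 18.35 Å, via p = h/λ).
Ratio = 3.313e-21 / 3.611e-25 = 9180.

9180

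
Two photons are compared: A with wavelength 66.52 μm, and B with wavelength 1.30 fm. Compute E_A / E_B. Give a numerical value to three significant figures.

1.95·10^-11

E_A = 2.986·10^-21 J (from wavelength = 66.52 μm, via E = hc/λ).
E_B = 1.528·10^-10 J (from wavelength = 1.30 fm, via E = hc/λ).
Ratio = 2.986·10^-21 / 1.528·10^-10 = 1.95·10^-11.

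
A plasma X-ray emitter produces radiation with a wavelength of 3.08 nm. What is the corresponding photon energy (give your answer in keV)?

0.403 keV

(h = 6.62607015·10^-34 J·s, c = 2.99792458·10^8 m/s, 1 eV = 1.602176634·10^-19 J.)
First convert: λ = 3.08 nm = 3.08·10^-9 m.
The photon relation is E = hc/λ, giving E = 6.449·10^-17 J.
Converting to keV: E = 0.4025 keV ≈ 0.403 keV.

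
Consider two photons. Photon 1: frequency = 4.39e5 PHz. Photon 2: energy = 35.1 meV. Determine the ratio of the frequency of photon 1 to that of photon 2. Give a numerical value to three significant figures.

f_1 = 4.390e20 Hz (from frequency = 4.39e5 PHz, via f given directly).
f_2 = 8.487e12 Hz (from energy = 35.1 meV, via f = E/h).
Ratio = 4.390e20 / 8.487e12 = 5.17e7.

5.17e7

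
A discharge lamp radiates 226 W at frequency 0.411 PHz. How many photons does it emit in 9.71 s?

8.06e21 photons

Total energy: E_total = P·t = 226 × 9.71 = 2194 J.
Per-photon energy: E = 2.723e-19 J.
N = E_total / E_photon = 8.06e21.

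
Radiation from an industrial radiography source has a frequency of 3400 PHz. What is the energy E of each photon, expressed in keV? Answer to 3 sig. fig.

First convert: f = 3400 PHz = 3.4·10^18 Hz.
The photon relation is E = hf, giving E = 2.253·10^-15 J.
Converting to keV: E = 14.06 keV ≈ 14.1 keV.

14.1 keV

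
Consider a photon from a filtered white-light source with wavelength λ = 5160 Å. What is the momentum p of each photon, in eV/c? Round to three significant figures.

2.40 eV/c

First convert: λ = 5160 Å = 5.16e-7 m.
Since p = h/λ for a photon, p = 1.284e-27 kg·m/s.
Converting to eV/c: p = 2.403 eV/c ≈ 2.40 eV/c.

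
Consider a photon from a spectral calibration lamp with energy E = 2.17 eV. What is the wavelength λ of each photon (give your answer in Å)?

5710 Å

Take h = 6.62607015e-34 J·s, c = 2.99792458e8 m/s, 1 eV = 1.602176634e-19 J.
Convert to SI: E = 2.17 eV = 3.4767e-19 J.
The photon relation is λ = hc/E, giving λ = 5.714e-7 m.
Converting to Å: λ = 5714 Å ≈ 5710 Å.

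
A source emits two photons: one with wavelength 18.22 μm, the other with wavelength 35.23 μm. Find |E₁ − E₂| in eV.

Using E = hc/λ: E₁ = 1.0903e-20 J, E₂ = 5.6385e-21 J.
|ΔE| = |1.0903e-20 − 5.6385e-21| = 5.26e-21 J = 0.0329 eV.

0.0329 eV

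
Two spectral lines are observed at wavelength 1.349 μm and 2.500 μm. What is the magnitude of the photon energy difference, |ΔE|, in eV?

0.423 eV

Using E = hc/λ: E₁ = 1.4725 × 10^-19 J, E₂ = 7.9458 × 10^-20 J.
|ΔE| = |1.4725 × 10^-19 − 7.9458 × 10^-20| = 6.78 × 10^-20 J = 0.423 eV.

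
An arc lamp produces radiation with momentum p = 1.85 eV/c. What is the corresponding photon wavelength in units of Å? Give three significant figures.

(h = 6.62607015e-34 J·s, c = 2.99792458e8 m/s, 1 eV = 1.602176634e-19 J.)
In SI units: p = 1.85 eV/c = 9.8869e-28 kg·m/s.
Apply λ = h/p: λ = 6.702e-7 m.
Converting to Å: λ = 6702 Å ≈ 6700 Å.

6700 Å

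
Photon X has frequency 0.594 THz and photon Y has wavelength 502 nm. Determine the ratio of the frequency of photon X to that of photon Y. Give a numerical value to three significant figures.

f_X = 5.940·10^11 Hz (from frequency = 0.594 THz, via f given directly).
f_Y = 5.972·10^14 Hz (from wavelength = 502 nm, via f = c/λ).
Ratio = 5.940·10^11 / 5.972·10^14 = 9.95·10^-4.

9.95·10^-4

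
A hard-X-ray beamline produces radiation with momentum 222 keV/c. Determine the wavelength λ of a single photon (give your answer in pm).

5.58 pm

(h = 6.62607015e-34 J·s, c = 2.99792458e8 m/s, 1 eV = 1.602176634e-19 J.)
In SI units: p = 222 keV/c = 1.1864e-22 kg·m/s.
For a photon λ = h/p, so λ = 5.585e-12 m.
Converting to pm: λ = 5.585 pm ≈ 5.58 pm.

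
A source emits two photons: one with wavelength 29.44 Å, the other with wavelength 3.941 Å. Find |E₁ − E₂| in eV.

Using E = hc/λ: E₁ = 6.7474·10^-17 J, E₂ = 5.0405·10^-16 J.
|ΔE| = |6.7474·10^-17 − 5.0405·10^-16| = 4.37·10^-16 J = 2720 eV.

2720 eV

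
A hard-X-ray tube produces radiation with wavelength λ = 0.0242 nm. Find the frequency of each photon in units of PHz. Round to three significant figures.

(c = 2.99792458e8 m/s.)
In SI units: λ = 0.0242 nm = 2.42e-11 m.
Apply f = c/λ: f = 1.239e19 Hz.
Converting to PHz: f = 12390 PHz ≈ 1.24e4 PHz.

1.24e4 PHz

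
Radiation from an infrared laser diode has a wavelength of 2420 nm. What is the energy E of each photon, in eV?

0.512 eV

Convert to SI: λ = 2420 nm = 2.42 × 10^-6 m.
The photon relation is E = hc/λ, giving E = 8.208 × 10^-20 J.
Converting to eV: E = 0.5123 eV ≈ 0.512 eV.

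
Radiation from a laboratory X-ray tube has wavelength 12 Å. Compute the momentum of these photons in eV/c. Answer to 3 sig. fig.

1030 eV/c

Take h = 6.62607015 × 10^-34 J·s, c = 2.99792458 × 10^8 m/s, 1 eV = 1.602176634 × 10^-19 J.
First convert: λ = 12 Å = 1.2 × 10^-9 m.
For a photon p = h/λ, so p = 5.522 × 10^-25 kg·m/s.
Converting to eV/c: p = 1033 eV/c ≈ 1030 eV/c.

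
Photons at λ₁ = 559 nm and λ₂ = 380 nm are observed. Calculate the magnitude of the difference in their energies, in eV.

1.04 eV

Using E = hc/λ: E₁ = 3.554e-19 J, E₂ = 5.227e-19 J.
|ΔE| = |3.554e-19 − 5.227e-19| = 1.67e-19 J = 1.04 eV.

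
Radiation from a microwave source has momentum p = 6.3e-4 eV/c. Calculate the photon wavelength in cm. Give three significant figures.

Convert to SI: p = 6.3e-4 eV/c = 3.3669e-31 kg·m/s.
Since λ = h/p for a photon, λ = 0.001968 m.
Converting to cm: λ = 0.1968 cm ≈ 0.197 cm.

0.197 cm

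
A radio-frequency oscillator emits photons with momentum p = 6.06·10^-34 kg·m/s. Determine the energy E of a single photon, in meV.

1.13·10^-3 meV

The photon relation is E = pc, giving E = 1.817·10^-25 J.
Converting to meV: E = 0.001134 meV ≈ 1.13·10^-3 meV.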